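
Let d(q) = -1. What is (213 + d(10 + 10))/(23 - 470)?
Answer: -212/447 ≈ -0.47427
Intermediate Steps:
(213 + d(10 + 10))/(23 - 470) = (213 - 1)/(23 - 470) = 212/(-447) = 212*(-1/447) = -212/447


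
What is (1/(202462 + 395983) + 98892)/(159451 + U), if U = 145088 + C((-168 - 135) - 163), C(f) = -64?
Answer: 59181422941/182211541375 ≈ 0.32480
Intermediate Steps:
U = 145024 (U = 145088 - 64 = 145024)
(1/(202462 + 395983) + 98892)/(159451 + U) = (1/(202462 + 395983) + 98892)/(159451 + 145024) = (1/598445 + 98892)/304475 = (1/598445 + 98892)*(1/304475) = (59181422941/598445)*(1/304475) = 59181422941/182211541375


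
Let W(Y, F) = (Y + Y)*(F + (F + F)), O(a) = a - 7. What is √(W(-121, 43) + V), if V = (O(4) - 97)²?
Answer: 103*I*√2 ≈ 145.66*I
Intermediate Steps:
O(a) = -7 + a
W(Y, F) = 6*F*Y (W(Y, F) = (2*Y)*(F + 2*F) = (2*Y)*(3*F) = 6*F*Y)
V = 10000 (V = ((-7 + 4) - 97)² = (-3 - 97)² = (-100)² = 10000)
√(W(-121, 43) + V) = √(6*43*(-121) + 10000) = √(-31218 + 10000) = √(-21218) = 103*I*√2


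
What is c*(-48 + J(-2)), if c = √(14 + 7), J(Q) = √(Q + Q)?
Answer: 2*√21*(-24 + I) ≈ -219.96 + 9.1651*I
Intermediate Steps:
J(Q) = √2*√Q (J(Q) = √(2*Q) = √2*√Q)
c = √21 ≈ 4.5826
c*(-48 + J(-2)) = √21*(-48 + √2*√(-2)) = √21*(-48 + √2*(I*√2)) = √21*(-48 + 2*I)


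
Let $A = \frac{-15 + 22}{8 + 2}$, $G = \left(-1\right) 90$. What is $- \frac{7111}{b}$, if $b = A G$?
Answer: $\frac{7111}{63} \approx 112.87$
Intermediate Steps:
$G = -90$
$A = \frac{7}{10} \approx 0.7$
$b = -63$ ($b = \frac{7}{10} \left(-90\right) = -63$)
$- \frac{7111}{b} = - \frac{7111}{-63} = \left(-7111\right) \left(- \frac{1}{63}\right) = \frac{7111}{63}$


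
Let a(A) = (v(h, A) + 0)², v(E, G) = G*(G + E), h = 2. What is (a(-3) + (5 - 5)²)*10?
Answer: 90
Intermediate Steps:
v(E, G) = G*(E + G)
a(A) = A²*(2 + A)² (a(A) = (A*(2 + A) + 0)² = (A*(2 + A))² = A²*(2 + A)²)
(a(-3) + (5 - 5)²)*10 = ((-3)²*(2 - 3)² + (5 - 5)²)*10 = (9*(-1)² + 0²)*10 = (9*1 + 0)*10 = (9 + 0)*10 = 9*10 = 90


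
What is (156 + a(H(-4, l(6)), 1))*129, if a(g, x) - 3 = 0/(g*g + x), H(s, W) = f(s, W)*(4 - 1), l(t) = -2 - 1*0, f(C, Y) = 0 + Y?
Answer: 20511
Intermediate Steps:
f(C, Y) = Y
l(t) = -2 (l(t) = -2 + 0 = -2)
H(s, W) = 3*W (H(s, W) = W*(4 - 1) = W*3 = 3*W)
a(g, x) = 3 (a(g, x) = 3 + 0/(g*g + x) = 3 + 0/(g² + x) = 3 + 0/(x + g²) = 3 + 0 = 3)
(156 + a(H(-4, l(6)), 1))*129 = (156 + 3)*129 = 159*129 = 20511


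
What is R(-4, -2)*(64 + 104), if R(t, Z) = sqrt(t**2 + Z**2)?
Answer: 336*sqrt(5) ≈ 751.32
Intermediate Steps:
R(t, Z) = sqrt(Z**2 + t**2)
R(-4, -2)*(64 + 104) = sqrt((-2)**2 + (-4)**2)*(64 + 104) = sqrt(4 + 16)*168 = sqrt(20)*168 = (2*sqrt(5))*168 = 336*sqrt(5)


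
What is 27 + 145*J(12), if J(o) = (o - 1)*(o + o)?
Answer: 38307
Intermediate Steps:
J(o) = 2*o*(-1 + o) (J(o) = (-1 + o)*(2*o) = 2*o*(-1 + o))
27 + 145*J(12) = 27 + 145*(2*12*(-1 + 12)) = 27 + 145*(2*12*11) = 27 + 145*264 = 27 + 38280 = 38307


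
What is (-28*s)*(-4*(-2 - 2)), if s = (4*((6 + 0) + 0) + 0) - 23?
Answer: -448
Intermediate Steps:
s = 1 (s = (4*(6 + 0) + 0) - 23 = (4*6 + 0) - 23 = (24 + 0) - 23 = 24 - 23 = 1)
(-28*s)*(-4*(-2 - 2)) = (-28*1)*(-4*(-2 - 2)) = -(-112)*(-4) = -28*16 = -448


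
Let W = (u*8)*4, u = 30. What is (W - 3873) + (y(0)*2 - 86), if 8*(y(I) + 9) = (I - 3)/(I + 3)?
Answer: -12069/4 ≈ -3017.3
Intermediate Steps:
W = 960 (W = (30*8)*4 = 240*4 = 960)
y(I) = -9 + (-3 + I)/(8*(3 + I)) (y(I) = -9 + ((I - 3)/(I + 3))/8 = -9 + ((-3 + I)/(3 + I))/8 = -9 + (-3 + I)/(8*(3 + I)))
(W - 3873) + (y(0)*2 - 86) = (960 - 3873) + (((-219 - 71*0)/(8*(3 + 0)))*2 - 86) = -2913 + (((⅛)*(-219 + 0)/3)*2 - 86) = -2913 + (((⅛)*(⅓)*(-219))*2 - 86) = -2913 + (-73/8*2 - 86) = -2913 + (-73/4 - 86) = -2913 - 417/4 = -12069/4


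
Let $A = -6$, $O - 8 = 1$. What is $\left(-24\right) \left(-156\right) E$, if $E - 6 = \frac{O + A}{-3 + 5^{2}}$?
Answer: $\frac{252720}{11} \approx 22975.0$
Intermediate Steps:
$O = 9$ ($O = 8 + 1 = 9$)
$E = \frac{135}{22}$ ($E = 6 + \frac{9 - 6}{-3 + 5^{2}} = 6 + \frac{3}{-3 + 25} = 6 + \frac{3}{22} = \frac{135}{22} \approx 6.1364$)
$\left(-24\right) \left(-156\right) E = \left(-24\right) \left(-156\right) \frac{135}{22} = 3744 \cdot \frac{135}{22} = \frac{252720}{11}$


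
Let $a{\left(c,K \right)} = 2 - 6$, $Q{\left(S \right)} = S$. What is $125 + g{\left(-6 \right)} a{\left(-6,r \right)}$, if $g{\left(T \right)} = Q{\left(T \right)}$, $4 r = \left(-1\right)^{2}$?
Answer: $149$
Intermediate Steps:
$r = \frac{1}{4}$ ($r = \frac{\left(-1\right)^{2}}{4} = \frac{1}{4} \cdot 1 = \frac{1}{4} \approx 0.25$)
$g{\left(T \right)} = T$
$a{\left(c,K \right)} = -4$
$125 + g{\left(-6 \right)} a{\left(-6,r \right)} = 125 - -24 = 125 + 24 = 149$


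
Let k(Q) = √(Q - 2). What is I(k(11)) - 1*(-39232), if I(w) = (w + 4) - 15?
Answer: 39224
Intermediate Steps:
k(Q) = √(-2 + Q)
I(w) = -11 + w (I(w) = (4 + w) - 15 = -11 + w)
I(k(11)) - 1*(-39232) = (-11 + √(-2 + 11)) - 1*(-39232) = (-11 + √9) + 39232 = (-11 + 3) + 39232 = -8 + 39232 = 39224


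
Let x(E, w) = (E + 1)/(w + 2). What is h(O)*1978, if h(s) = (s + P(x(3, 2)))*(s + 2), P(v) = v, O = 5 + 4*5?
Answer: 1388556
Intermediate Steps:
x(E, w) = (1 + E)/(2 + w)
O = 25 (O = 5 + 20 = 25)
h(s) = (1 + s)*(2 + s) (h(s) = (s + (1 + 3)/(2 + 2))*(s + 2) = (s + 4/4)*(2 + s) = (s + (¼)*4)*(2 + s) = (s + 1)*(2 + s) = (1 + s)*(2 + s))
h(O)*1978 = (2 + 25² + 3*25)*1978 = (2 + 625 + 75)*1978 = 702*1978 = 1388556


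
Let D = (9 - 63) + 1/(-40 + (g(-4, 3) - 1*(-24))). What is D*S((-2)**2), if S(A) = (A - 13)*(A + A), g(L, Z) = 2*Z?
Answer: 19476/5 ≈ 3895.2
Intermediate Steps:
S(A) = 2*A*(-13 + A) (S(A) = (-13 + A)*(2*A) = 2*A*(-13 + A))
D = -541/10 (D = (9 - 63) + 1/(-40 + (2*3 - 1*(-24))) = -54 + 1/(-40 + (6 + 24)) = -54 + 1/(-40 + 30) = -54 + 1/(-10) = -54 - 1/10 = -541/10 ≈ -54.100)
D*S((-2)**2) = -541*(-2)**2*(-13 + (-2)**2)/5 = -541*4*(-13 + 4)/5 = -541*4*(-9)/5 = -541/10*(-72) = 19476/5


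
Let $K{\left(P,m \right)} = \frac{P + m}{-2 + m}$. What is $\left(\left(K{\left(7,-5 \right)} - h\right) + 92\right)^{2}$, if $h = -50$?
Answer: $\frac{984064}{49} \approx 20083.0$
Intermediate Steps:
$K{\left(P,m \right)} = \frac{P + m}{-2 + m}$
$\left(\left(K{\left(7,-5 \right)} - h\right) + 92\right)^{2} = \left(\left(\frac{7 - 5}{-2 - 5} - -50\right) + 92\right)^{2} = \left(\left(\frac{1}{-7} \cdot 2 + 50\right) + 92\right)^{2} = \left(\left(\left(- \frac{1}{7}\right) 2 + 50\right) + 92\right)^{2} = \left(\left(- \frac{2}{7} + 50\right) + 92\right)^{2} = \left(\frac{348}{7} + 92\right)^{2} = \left(\frac{992}{7}\right)^{2} = \frac{984064}{49}$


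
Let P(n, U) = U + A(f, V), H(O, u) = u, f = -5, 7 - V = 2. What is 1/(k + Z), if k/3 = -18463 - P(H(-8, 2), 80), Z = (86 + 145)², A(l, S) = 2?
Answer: -1/2274 ≈ -0.00043975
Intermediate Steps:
V = 5 (V = 7 - 1*2 = 7 - 2 = 5)
P(n, U) = 2 + U (P(n, U) = U + 2 = 2 + U)
Z = 53361 (Z = 231² = 53361)
k = -55635 (k = 3*(-18463 - (2 + 80)) = 3*(-18463 - 1*82) = 3*(-18463 - 82) = 3*(-18545) = -55635)
1/(k + Z) = 1/(-55635 + 53361) = 1/(-2274) = -1/2274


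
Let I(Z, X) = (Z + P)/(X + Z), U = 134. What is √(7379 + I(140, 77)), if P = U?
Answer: √347529189/217 ≈ 85.908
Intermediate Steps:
P = 134
I(Z, X) = (134 + Z)/(X + Z) (I(Z, X) = (Z + 134)/(X + Z) = (134 + Z)/(X + Z))
√(7379 + I(140, 77)) = √(7379 + (134 + 140)/(77 + 140)) = √(7379 + 274/217) = √(1601517/217) = √347529189/217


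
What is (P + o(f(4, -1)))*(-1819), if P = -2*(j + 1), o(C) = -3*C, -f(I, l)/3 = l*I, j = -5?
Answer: 50932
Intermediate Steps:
f(I, l) = -3*I*l (f(I, l) = -3*l*I = -3*I*l)
P = 8 (P = -2*(-5 + 1) = -2*(-4) = 8)
(P + o(f(4, -1)))*(-1819) = (8 - (-9)*4*(-1))*(-1819) = (8 - 3*12)*(-1819) = (8 - 36)*(-1819) = -28*(-1819) = 50932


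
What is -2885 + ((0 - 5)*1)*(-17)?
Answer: -2800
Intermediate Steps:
-2885 + ((0 - 5)*1)*(-17) = -2885 - 5*1*(-17) = -2885 - 5*(-17) = -2885 + 85 = -2800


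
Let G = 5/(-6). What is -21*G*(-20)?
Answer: -350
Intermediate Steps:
G = -5/6 (G = 5*(-1/6) = -5/6 ≈ -0.83333)
-21*G*(-20) = -21*(-5/6)*(-20) = (35/2)*(-20) = -350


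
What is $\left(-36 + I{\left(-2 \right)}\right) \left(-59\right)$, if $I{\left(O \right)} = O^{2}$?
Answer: $1888$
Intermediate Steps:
$\left(-36 + I{\left(-2 \right)}\right) \left(-59\right) = \left(-36 + \left(-2\right)^{2}\right) \left(-59\right) = \left(-36 + 4\right) \left(-59\right) = \left(-32\right) \left(-59\right) = 1888$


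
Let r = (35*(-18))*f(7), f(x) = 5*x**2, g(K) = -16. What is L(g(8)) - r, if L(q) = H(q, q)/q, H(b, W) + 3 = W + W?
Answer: 2469635/16 ≈ 1.5435e+5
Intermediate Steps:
H(b, W) = -3 + 2*W (H(b, W) = -3 + (W + W) = -3 + 2*W)
L(q) = (-3 + 2*q)/q
r = -154350 (r = (35*(-18))*(5*7**2) = -3150*49 = -630*245 = -154350)
L(g(8)) - r = (2 - 3/(-16)) - 1*(-154350) = (2 - 3*(-1/16)) + 154350 = (2 + 3/16) + 154350 = 35/16 + 154350 = 2469635/16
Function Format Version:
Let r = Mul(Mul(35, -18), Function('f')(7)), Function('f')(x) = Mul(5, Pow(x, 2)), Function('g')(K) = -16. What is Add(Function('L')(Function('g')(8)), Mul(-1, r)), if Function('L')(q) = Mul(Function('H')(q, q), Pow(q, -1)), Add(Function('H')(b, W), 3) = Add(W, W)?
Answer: Rational(2469635, 16) ≈ 1.5435e+5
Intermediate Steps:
Function('H')(b, W) = Add(-3, Mul(2, W)) (Function('H')(b, W) = Add(-3, Add(W, W)) = Add(-3, Mul(2, W)))
Function('L')(q) = Mul(Pow(q, -1), Add(-3, Mul(2, q))) (Function('L')(q) = Mul(Add(-3, Mul(2, q)), Pow(q, -1)) = Mul(Pow(q, -1), Add(-3, Mul(2, q))))
r = -154350 (r = Mul(Mul(35, -18), Mul(5, Pow(7, 2))) = Mul(-630, Mul(5, 49)) = Mul(-630, 245) = -154350)
Add(Function('L')(Function('g')(8)), Mul(-1, r)) = Add(Add(2, Mul(-3, Pow(-16, -1))), Mul(-1, -154350)) = Add(Add(2, Mul(-3, Rational(-1, 16))), 154350) = Add(Add(2, Rational(3, 16)), 154350) = Add(Rational(35, 16), 154350) = Rational(2469635, 16)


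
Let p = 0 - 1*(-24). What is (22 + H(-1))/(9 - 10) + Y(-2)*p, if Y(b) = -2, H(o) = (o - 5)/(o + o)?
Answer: -73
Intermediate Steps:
H(o) = (-5 + o)/(2*o) (H(o) = (-5 + o)/((2*o)) = (-5 + o)*(1/(2*o)) = (-5 + o)/(2*o))
p = 24 (p = 0 + 24 = 24)
(22 + H(-1))/(9 - 10) + Y(-2)*p = (22 + (½)*(-5 - 1)/(-1))/(9 - 10) - 2*24 = (22 + (½)*(-1)*(-6))/(-1) - 48 = (22 + 3)*(-1) - 48 = 25*(-1) - 48 = -25 - 48 = -73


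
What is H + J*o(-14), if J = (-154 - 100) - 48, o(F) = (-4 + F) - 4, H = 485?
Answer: 7129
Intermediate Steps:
o(F) = -8 + F
J = -302 (J = -254 - 48 = -302)
H + J*o(-14) = 485 - 302*(-8 - 14) = 485 - 302*(-22) = 485 + 6644 = 7129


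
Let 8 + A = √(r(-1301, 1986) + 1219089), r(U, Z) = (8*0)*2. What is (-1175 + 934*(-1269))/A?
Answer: -9491368/1219025 - 1186421*√1219089/1219025 ≈ -1082.4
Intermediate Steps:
r(U, Z) = 0 (r(U, Z) = 0*2 = 0)
A = -8 + √1219089 (A = -8 + √(0 + 1219089) = -8 + √1219089 ≈ 1096.1)
(-1175 + 934*(-1269))/A = (-1175 + 934*(-1269))/(-8 + √1219089) = (-1175 - 1185246)/(-8 + √1219089) = -1186421/(-8 + √1219089)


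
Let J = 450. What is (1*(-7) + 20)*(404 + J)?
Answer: 11102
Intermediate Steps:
(1*(-7) + 20)*(404 + J) = (1*(-7) + 20)*(404 + 450) = (-7 + 20)*854 = 13*854 = 11102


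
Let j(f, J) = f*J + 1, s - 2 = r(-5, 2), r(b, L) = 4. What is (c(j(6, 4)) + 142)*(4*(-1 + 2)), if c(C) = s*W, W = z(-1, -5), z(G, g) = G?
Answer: 544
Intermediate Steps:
W = -1
s = 6 (s = 2 + 4 = 6)
j(f, J) = 1 + J*f (j(f, J) = J*f + 1 = 1 + J*f)
c(C) = -6 (c(C) = 6*(-1) = -6)
(c(j(6, 4)) + 142)*(4*(-1 + 2)) = (-6 + 142)*(4*(-1 + 2)) = 136*(4*1) = 136*4 = 544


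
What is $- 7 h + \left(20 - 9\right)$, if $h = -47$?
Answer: $340$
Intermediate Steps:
$- 7 h + \left(20 - 9\right) = \left(-7\right) \left(-47\right) + \left(20 - 9\right) = 329 + 11 = 340$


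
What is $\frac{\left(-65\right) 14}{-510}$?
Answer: $\frac{91}{51} \approx 1.7843$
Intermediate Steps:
$\frac{\left(-65\right) 14}{-510} = \left(-910\right) \left(- \frac{1}{510}\right) = \frac{91}{51}$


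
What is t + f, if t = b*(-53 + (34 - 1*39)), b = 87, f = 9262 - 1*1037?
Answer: 3179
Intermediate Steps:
f = 8225 (f = 9262 - 1037 = 8225)
t = -5046 (t = 87*(-53 + (34 - 1*39)) = 87*(-53 + (34 - 39)) = 87*(-53 - 5) = 87*(-58) = -5046)
t + f = -5046 + 8225 = 3179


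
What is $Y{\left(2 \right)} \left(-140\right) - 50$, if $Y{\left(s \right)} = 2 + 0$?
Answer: $-330$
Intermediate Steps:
$Y{\left(s \right)} = 2$
$Y{\left(2 \right)} \left(-140\right) - 50 = 2 \left(-140\right) - 50 = -280 - 50 = -330$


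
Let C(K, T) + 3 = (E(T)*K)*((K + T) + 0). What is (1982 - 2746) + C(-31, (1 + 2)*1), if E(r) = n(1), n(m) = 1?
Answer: 101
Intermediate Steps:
E(r) = 1
C(K, T) = -3 + K*(K + T) (C(K, T) = -3 + (1*K)*((K + T) + 0) = -3 + K*(K + T))
(1982 - 2746) + C(-31, (1 + 2)*1) = (1982 - 2746) + (-3 + (-31)² - 31*(1 + 2)) = -764 + (-3 + 961 - 93) = -764 + 865 = 101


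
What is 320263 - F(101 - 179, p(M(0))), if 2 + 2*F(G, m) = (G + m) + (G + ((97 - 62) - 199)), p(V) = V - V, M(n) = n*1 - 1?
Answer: 320424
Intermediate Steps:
M(n) = -1 + n (M(n) = n - 1 = -1 + n)
p(V) = 0
F(G, m) = -83 + G + m/2 (F(G, m) = -1 + ((G + m) + (G + ((97 - 62) - 199)))/2 = -1 + ((G + m) + (G + (35 - 199)))/2 = -1 + ((G + m) + (G - 164))/2 = -1 + ((G + m) + (-164 + G))/2 = -1 + (-164 + m + 2*G)/2 = -1 + (-82 + G + m/2) = -83 + G + m/2)
320263 - F(101 - 179, p(M(0))) = 320263 - (-83 + (101 - 179) + (½)*0) = 320263 - (-83 - 78 + 0) = 320263 - 1*(-161) = 320263 + 161 = 320424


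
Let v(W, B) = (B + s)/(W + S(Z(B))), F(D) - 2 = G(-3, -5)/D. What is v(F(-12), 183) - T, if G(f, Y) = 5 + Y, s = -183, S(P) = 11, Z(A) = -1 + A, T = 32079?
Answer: -32079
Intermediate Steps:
F(D) = 2 (F(D) = 2 + (5 - 5)/D = 2 + 0/D = 2 + 0 = 2)
v(W, B) = (-183 + B)/(11 + W) (v(W, B) = (B - 183)/(W + 11) = (-183 + B)/(11 + W))
v(F(-12), 183) - T = (-183 + 183)/(11 + 2) - 1*32079 = 0/13 - 32079 = (1/13)*0 - 32079 = 0 - 32079 = -32079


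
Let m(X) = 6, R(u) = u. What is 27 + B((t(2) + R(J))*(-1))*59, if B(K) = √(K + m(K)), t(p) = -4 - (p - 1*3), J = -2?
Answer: 27 + 59*√11 ≈ 222.68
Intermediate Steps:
t(p) = -1 - p (t(p) = -4 - (p - 3) = -4 - (-3 + p) = -4 + (3 - p) = -1 - p)
B(K) = √(6 + K) (B(K) = √(K + 6) = √(6 + K))
27 + B((t(2) + R(J))*(-1))*59 = 27 + √(6 + ((-1 - 1*2) - 2)*(-1))*59 = 27 + √(6 + ((-1 - 2) - 2)*(-1))*59 = 27 + √(6 + (-3 - 2)*(-1))*59 = 27 + √(6 - 5*(-1))*59 = 27 + √(6 + 5)*59 = 27 + √11*59 = 27 + 59*√11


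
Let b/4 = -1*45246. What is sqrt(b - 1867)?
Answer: I*sqrt(182851) ≈ 427.61*I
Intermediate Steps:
b = -180984 (b = 4*(-1*45246) = 4*(-45246) = -180984)
sqrt(b - 1867) = sqrt(-180984 - 1867) = sqrt(-182851) = I*sqrt(182851)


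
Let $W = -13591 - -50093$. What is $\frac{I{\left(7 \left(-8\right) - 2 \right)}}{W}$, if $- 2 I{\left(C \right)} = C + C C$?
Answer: $- \frac{1653}{36502} \approx -0.045285$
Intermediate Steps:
$W = 36502$ ($W = -13591 + 50093 = 36502$)
$I{\left(C \right)} = - \frac{C}{2} - \frac{C^{2}}{2}$ ($I{\left(C \right)} = - \frac{C + C C}{2} = - \frac{C + C^{2}}{2} = - \frac{C}{2} - \frac{C^{2}}{2}$)
$\frac{I{\left(7 \left(-8\right) - 2 \right)}}{W} = \frac{\left(- \frac{1}{2}\right) \left(7 \left(-8\right) - 2\right) \left(1 + \left(7 \left(-8\right) - 2\right)\right)}{36502} = - \frac{\left(-56 - 2\right) \left(1 - 58\right)}{2} \cdot \frac{1}{36502} = \left(- \frac{1}{2}\right) \left(-58\right) \left(1 - 58\right) \frac{1}{36502} = \left(- \frac{1}{2}\right) \left(-58\right) \left(-57\right) \frac{1}{36502} = \left(-1653\right) \frac{1}{36502} = - \frac{1653}{36502}$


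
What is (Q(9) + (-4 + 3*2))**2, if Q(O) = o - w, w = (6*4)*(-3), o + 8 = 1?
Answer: 4489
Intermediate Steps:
o = -7 (o = -8 + 1 = -7)
w = -72 (w = 24*(-3) = -72)
Q(O) = 65 (Q(O) = -7 - 1*(-72) = -7 + 72 = 65)
(Q(9) + (-4 + 3*2))**2 = (65 + (-4 + 3*2))**2 = (65 + (-4 + 6))**2 = (65 + 2)**2 = 67**2 = 4489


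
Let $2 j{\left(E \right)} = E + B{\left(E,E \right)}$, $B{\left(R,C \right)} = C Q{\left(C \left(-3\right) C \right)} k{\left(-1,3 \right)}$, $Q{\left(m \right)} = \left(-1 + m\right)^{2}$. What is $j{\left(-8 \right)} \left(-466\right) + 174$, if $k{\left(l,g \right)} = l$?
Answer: $-69430098$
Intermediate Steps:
$B{\left(R,C \right)} = - C \left(-1 - 3 C^{2}\right)^{2}$ ($B{\left(R,C \right)} = C \left(-1 + C \left(-3\right) C\right)^{2} \left(-1\right) = C \left(-1 + - 3 C C\right)^{2} \left(-1\right) = C \left(-1 - 3 C^{2}\right)^{2} \left(-1\right) = - C \left(-1 - 3 C^{2}\right)^{2}$)
$j{\left(E \right)} = \frac{E}{2} - \frac{E \left(1 + 3 E^{2}\right)^{2}}{2}$ ($j{\left(E \right)} = \frac{E - E \left(1 + 3 E^{2}\right)^{2}}{2} = \frac{E}{2} - \frac{E \left(1 + 3 E^{2}\right)^{2}}{2}$)
$j{\left(-8 \right)} \left(-466\right) + 174 = \frac{1}{2} \left(-8\right) \left(1 - \left(1 + 3 \left(-8\right)^{2}\right)^{2}\right) \left(-466\right) + 174 = \frac{1}{2} \left(-8\right) \left(1 - \left(1 + 3 \cdot 64\right)^{2}\right) \left(-466\right) + 174 = \frac{1}{2} \left(-8\right) \left(1 - \left(1 + 192\right)^{2}\right) \left(-466\right) + 174 = \frac{1}{2} \left(-8\right) \left(1 - 193^{2}\right) \left(-466\right) + 174 = \frac{1}{2} \left(-8\right) \left(1 - 37249\right) \left(-466\right) + 174 = \frac{1}{2} \left(-8\right) \left(-37248\right) \left(-466\right) + 174 = 148992 \left(-466\right) + 174 = -69430272 + 174 = -69430098$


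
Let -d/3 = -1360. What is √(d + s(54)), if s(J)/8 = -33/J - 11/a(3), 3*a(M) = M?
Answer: 2*√8971/3 ≈ 63.144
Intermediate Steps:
d = 4080 (d = -3*(-1360) = 4080)
a(M) = M/3
s(J) = -88 - 264/J (s(J) = 8*(-33/J - 11/1) = 8*(-33/J - 11*1) = 8*(-33/J - 11) = 8*(-11 - 33/J) = -88 - 264/J)
√(d + s(54)) = √(4080 + (-88 - 264/54)) = √(4080 + (-88 - 264*1/54)) = √(4080 + (-88 - 44/9)) = √(4080 - 836/9) = √(35884/9) = 2*√8971/3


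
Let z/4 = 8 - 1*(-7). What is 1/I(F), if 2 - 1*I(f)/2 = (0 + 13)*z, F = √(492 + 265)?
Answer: -1/1556 ≈ -0.00064267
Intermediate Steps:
z = 60 (z = 4*(8 - 1*(-7)) = 4*(8 + 7) = 4*15 = 60)
F = √757 ≈ 27.514
I(f) = -1556 (I(f) = 4 - 2*(0 + 13)*60 = 4 - 26*60 = 4 - 2*780 = 4 - 1560 = -1556)
1/I(F) = 1/(-1556) = -1/1556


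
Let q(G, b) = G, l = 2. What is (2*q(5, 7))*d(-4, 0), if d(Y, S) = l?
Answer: 20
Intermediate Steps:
d(Y, S) = 2
(2*q(5, 7))*d(-4, 0) = (2*5)*2 = 10*2 = 20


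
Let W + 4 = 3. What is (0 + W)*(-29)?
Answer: 29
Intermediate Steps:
W = -1 (W = -4 + 3 = -1)
(0 + W)*(-29) = (0 - 1)*(-29) = -1*(-29) = 29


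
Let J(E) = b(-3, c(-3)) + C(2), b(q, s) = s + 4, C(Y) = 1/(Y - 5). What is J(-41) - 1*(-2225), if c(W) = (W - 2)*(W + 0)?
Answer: 6731/3 ≈ 2243.7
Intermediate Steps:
C(Y) = 1/(-5 + Y)
c(W) = W*(-2 + W) (c(W) = (-2 + W)*W = W*(-2 + W))
b(q, s) = 4 + s
J(E) = 56/3 (J(E) = (4 - 3*(-2 - 3)) + 1/(-5 + 2) = (4 - 3*(-5)) + 1/(-3) = (4 + 15) - ⅓ = 19 - ⅓ = 56/3)
J(-41) - 1*(-2225) = 56/3 - 1*(-2225) = 56/3 + 2225 = 6731/3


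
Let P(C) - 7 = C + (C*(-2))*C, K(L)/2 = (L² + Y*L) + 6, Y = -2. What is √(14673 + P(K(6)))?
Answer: 2*√1885 ≈ 86.833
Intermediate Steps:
K(L) = 12 - 4*L + 2*L² (K(L) = 2*((L² - 2*L) + 6) = 2*(6 + L² - 2*L) = 12 - 4*L + 2*L²)
P(C) = 7 + C - 2*C² (P(C) = 7 + (C + (C*(-2))*C) = 7 + (C + (-2*C)*C) = 7 + (C - 2*C²) = 7 + C - 2*C²)
√(14673 + P(K(6))) = √(14673 + (7 + (12 - 4*6 + 2*6²) - 2*(12 - 4*6 + 2*6²)²)) = √(14673 + (7 + (12 - 24 + 2*36) - 2*(12 - 24 + 2*36)²)) = √(14673 + (7 + (12 - 24 + 72) - 2*(12 - 24 + 72)²)) = √(14673 + (7 + 60 - 2*60²)) = √(14673 + (7 + 60 - 2*3600)) = √(14673 + (7 + 60 - 7200)) = √(14673 - 7133) = √7540 = 2*√1885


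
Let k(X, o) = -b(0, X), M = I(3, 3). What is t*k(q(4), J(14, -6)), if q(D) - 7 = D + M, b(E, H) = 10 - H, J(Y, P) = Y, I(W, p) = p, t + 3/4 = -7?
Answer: -31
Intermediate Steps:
t = -31/4 (t = -¾ - 7 = -31/4 ≈ -7.7500)
M = 3
q(D) = 10 + D (q(D) = 7 + (D + 3) = 7 + (3 + D) = 10 + D)
k(X, o) = -10 + X (k(X, o) = -(10 - X) = -10 + X)
t*k(q(4), J(14, -6)) = -31*(-10 + (10 + 4))/4 = -31*(-10 + 14)/4 = -31/4*4 = -31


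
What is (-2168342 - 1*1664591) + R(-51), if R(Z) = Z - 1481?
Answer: -3834465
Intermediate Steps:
R(Z) = -1481 + Z
(-2168342 - 1*1664591) + R(-51) = (-2168342 - 1*1664591) + (-1481 - 51) = (-2168342 - 1664591) - 1532 = -3832933 - 1532 = -3834465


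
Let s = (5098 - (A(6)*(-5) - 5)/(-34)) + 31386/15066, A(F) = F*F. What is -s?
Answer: -434949971/85374 ≈ -5094.6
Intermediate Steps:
A(F) = F²
s = 434949971/85374 (s = (5098 - (6²*(-5) - 5)/(-34)) + 31386/15066 = (5098 - (36*(-5) - 5)*(-1)/34) + 31386*(1/15066) = (5098 - (-180 - 5)*(-1)/34) + 5231/2511 = (5098 - (-185)*(-1)/34) + 5231/2511 = (5098 - 1*185/34) + 5231/2511 = (5098 - 185/34) + 5231/2511 = 173147/34 + 5231/2511 = 434949971/85374 ≈ 5094.6)
-s = -1*434949971/85374 = -434949971/85374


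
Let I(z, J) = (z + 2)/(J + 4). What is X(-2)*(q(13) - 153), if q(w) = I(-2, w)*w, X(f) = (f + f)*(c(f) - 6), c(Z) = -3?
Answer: -5508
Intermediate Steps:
X(f) = -18*f (X(f) = (f + f)*(-3 - 6) = (2*f)*(-9) = -18*f)
I(z, J) = (2 + z)/(4 + J)
q(w) = 0 (q(w) = ((2 - 2)/(4 + w))*w = (0/(4 + w))*w = 0*w = 0)
X(-2)*(q(13) - 153) = (-18*(-2))*(0 - 153) = 36*(-153) = -5508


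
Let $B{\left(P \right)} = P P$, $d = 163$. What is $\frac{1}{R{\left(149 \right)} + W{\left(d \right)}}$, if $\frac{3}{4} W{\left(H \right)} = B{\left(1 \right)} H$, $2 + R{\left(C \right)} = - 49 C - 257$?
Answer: $- \frac{3}{22028} \approx -0.00013619$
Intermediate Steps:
$R{\left(C \right)} = -259 - 49 C$ ($R{\left(C \right)} = -2 - \left(257 + 49 C\right) = -259 - 49 C$)
$B{\left(P \right)} = P^{2}$
$W{\left(H \right)} = \frac{4 H}{3}$ ($W{\left(H \right)} = \frac{4 \cdot 1^{2} H}{3} = \frac{4 \cdot 1 H}{3} = \frac{4 H}{3}$)
$\frac{1}{R{\left(149 \right)} + W{\left(d \right)}} = \frac{1}{\left(-259 - 7301\right) + \frac{4}{3} \cdot 163} = \frac{1}{\left(-259 - 7301\right) + \frac{652}{3}} = \frac{1}{-7560 + \frac{652}{3}} = \frac{1}{- \frac{22028}{3}} = - \frac{3}{22028}$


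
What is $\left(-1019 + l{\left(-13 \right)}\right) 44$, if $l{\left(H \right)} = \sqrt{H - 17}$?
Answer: $-44836 + 44 i \sqrt{30} \approx -44836.0 + 241.0 i$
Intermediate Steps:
$l{\left(H \right)} = \sqrt{-17 + H}$
$\left(-1019 + l{\left(-13 \right)}\right) 44 = \left(-1019 + \sqrt{-17 - 13}\right) 44 = \left(-1019 + \sqrt{-30}\right) 44 = \left(-1019 + i \sqrt{30}\right) 44 = -44836 + 44 i \sqrt{30}$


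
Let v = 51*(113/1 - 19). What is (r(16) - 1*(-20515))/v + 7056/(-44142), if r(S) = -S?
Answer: 6913019/1679498 ≈ 4.1161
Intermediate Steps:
v = 4794 (v = 51*(113*1 - 19) = 51*(113 - 19) = 51*94 = 4794)
(r(16) - 1*(-20515))/v + 7056/(-44142) = (-1*16 - 1*(-20515))/4794 + 7056/(-44142) = (-16 + 20515)*(1/4794) + 7056*(-1/44142) = 20499*(1/4794) - 168/1051 = 6833/1598 - 168/1051 = 6913019/1679498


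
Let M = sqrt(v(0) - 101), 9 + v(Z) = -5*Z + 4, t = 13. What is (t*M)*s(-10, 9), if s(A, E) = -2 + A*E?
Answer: -1196*I*sqrt(106) ≈ -12314.0*I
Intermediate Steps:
v(Z) = -5 - 5*Z (v(Z) = -9 + (-5*Z + 4) = -9 + (4 - 5*Z) = -5 - 5*Z)
M = I*sqrt(106) (M = sqrt((-5 - 5*0) - 101) = sqrt((-5 + 0) - 101) = sqrt(-5 - 101) = sqrt(-106) = I*sqrt(106) ≈ 10.296*I)
(t*M)*s(-10, 9) = (13*(I*sqrt(106)))*(-2 - 10*9) = (13*I*sqrt(106))*(-2 - 90) = (13*I*sqrt(106))*(-92) = -1196*I*sqrt(106)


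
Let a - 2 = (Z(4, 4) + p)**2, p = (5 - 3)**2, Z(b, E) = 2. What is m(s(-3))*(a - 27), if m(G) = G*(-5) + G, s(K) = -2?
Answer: 88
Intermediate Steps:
m(G) = -4*G (m(G) = -5*G + G = -4*G)
p = 4 (p = 2**2 = 4)
a = 38 (a = 2 + (2 + 4)**2 = 2 + 6**2 = 2 + 36 = 38)
m(s(-3))*(a - 27) = (-4*(-2))*(38 - 27) = 8*11 = 88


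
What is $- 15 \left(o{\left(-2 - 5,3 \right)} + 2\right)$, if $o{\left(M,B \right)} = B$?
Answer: $-75$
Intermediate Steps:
$- 15 \left(o{\left(-2 - 5,3 \right)} + 2\right) = - 15 \left(3 + 2\right) = \left(-15\right) 5 = -75$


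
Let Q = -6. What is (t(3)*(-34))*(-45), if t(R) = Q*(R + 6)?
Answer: -82620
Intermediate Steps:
t(R) = -36 - 6*R (t(R) = -6*(R + 6) = -6*(6 + R) = -36 - 6*R)
(t(3)*(-34))*(-45) = ((-36 - 6*3)*(-34))*(-45) = ((-36 - 18)*(-34))*(-45) = -54*(-34)*(-45) = 1836*(-45) = -82620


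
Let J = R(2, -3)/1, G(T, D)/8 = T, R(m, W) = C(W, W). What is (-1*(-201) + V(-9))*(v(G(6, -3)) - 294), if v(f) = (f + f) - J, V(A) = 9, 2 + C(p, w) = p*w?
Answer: -43050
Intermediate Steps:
C(p, w) = -2 + p*w
R(m, W) = -2 + W² (R(m, W) = -2 + W*W = -2 + W²)
G(T, D) = 8*T
J = 7 (J = (-2 + (-3)²)/1 = (-2 + 9)*1 = 7*1 = 7)
v(f) = -7 + 2*f (v(f) = (f + f) - 1*7 = 2*f - 7 = -7 + 2*f)
(-1*(-201) + V(-9))*(v(G(6, -3)) - 294) = (-1*(-201) + 9)*((-7 + 2*(8*6)) - 294) = (201 + 9)*((-7 + 2*48) - 294) = 210*((-7 + 96) - 294) = 210*(89 - 294) = 210*(-205) = -43050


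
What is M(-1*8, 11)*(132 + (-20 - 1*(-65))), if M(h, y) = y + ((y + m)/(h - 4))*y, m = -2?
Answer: 1947/4 ≈ 486.75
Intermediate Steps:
M(h, y) = y + y*(-2 + y)/(-4 + h) (M(h, y) = y + ((y - 2)/(h - 4))*y = y + ((-2 + y)/(-4 + h))*y = y + y*(-2 + y)/(-4 + h))
M(-1*8, 11)*(132 + (-20 - 1*(-65))) = (11*(-6 - 1*8 + 11)/(-4 - 1*8))*(132 + (-20 - 1*(-65))) = (11*(-6 - 8 + 11)/(-4 - 8))*(132 + (-20 + 65)) = (11*(-3)/(-12))*(132 + 45) = (11*(-1/12)*(-3))*177 = (11/4)*177 = 1947/4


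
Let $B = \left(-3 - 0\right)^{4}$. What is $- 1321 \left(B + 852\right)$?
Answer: $-1232493$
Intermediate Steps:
$B = 81$ ($B = \left(-3 + 0\right)^{4} = \left(-3\right)^{4} = 81$)
$- 1321 \left(B + 852\right) = - 1321 \left(81 + 852\right) = \left(-1321\right) 933 = -1232493$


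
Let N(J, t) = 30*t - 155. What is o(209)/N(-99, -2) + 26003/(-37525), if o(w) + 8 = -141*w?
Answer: 220106756/1613575 ≈ 136.41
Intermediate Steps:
o(w) = -8 - 141*w
N(J, t) = -155 + 30*t
o(209)/N(-99, -2) + 26003/(-37525) = (-8 - 141*209)/(-155 + 30*(-2)) + 26003/(-37525) = (-8 - 29469)/(-155 - 60) + 26003*(-1/37525) = -29477/(-215) - 26003/37525 = -29477*(-1/215) - 26003/37525 = 29477/215 - 26003/37525 = 220106756/1613575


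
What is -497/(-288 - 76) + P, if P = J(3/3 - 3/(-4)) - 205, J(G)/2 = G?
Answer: -10407/52 ≈ -200.13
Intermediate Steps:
J(G) = 2*G
P = -403/2 (P = 2*(3/3 - 3/(-4)) - 205 = 2*(3*(⅓) - 3*(-¼)) - 205 = 2*(1 + ¾) - 205 = 2*(7/4) - 205 = 7/2 - 205 = -403/2 ≈ -201.50)
-497/(-288 - 76) + P = -497/(-288 - 76) - 403/2 = -497/(-364) - 403/2 = -497*(-1/364) - 403/2 = 71/52 - 403/2 = -10407/52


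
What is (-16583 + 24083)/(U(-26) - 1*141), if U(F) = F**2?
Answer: 1500/107 ≈ 14.019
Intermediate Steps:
(-16583 + 24083)/(U(-26) - 1*141) = (-16583 + 24083)/((-26)**2 - 1*141) = 7500/(676 - 141) = 7500/535 = 7500*(1/535) = 1500/107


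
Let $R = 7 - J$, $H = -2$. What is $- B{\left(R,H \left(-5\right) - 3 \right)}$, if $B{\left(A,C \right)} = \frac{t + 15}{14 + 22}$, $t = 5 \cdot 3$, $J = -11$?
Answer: $- \frac{5}{6} \approx -0.83333$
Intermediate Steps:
$t = 15$
$R = 18$ ($R = 7 - -11 = 7 + 11 = 18$)
$B{\left(A,C \right)} = \frac{5}{6}$ ($B{\left(A,C \right)} = \frac{15 + 15}{14 + 22} = \frac{30}{36} = 30 \cdot \frac{1}{36} = \frac{5}{6}$)
$- B{\left(R,H \left(-5\right) - 3 \right)} = \left(-1\right) \frac{5}{6} = - \frac{5}{6}$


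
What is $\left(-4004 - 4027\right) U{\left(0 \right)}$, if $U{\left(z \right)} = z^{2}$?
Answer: $0$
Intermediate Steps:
$\left(-4004 - 4027\right) U{\left(0 \right)} = \left(-4004 - 4027\right) 0^{2} = \left(-8031\right) 0 = 0$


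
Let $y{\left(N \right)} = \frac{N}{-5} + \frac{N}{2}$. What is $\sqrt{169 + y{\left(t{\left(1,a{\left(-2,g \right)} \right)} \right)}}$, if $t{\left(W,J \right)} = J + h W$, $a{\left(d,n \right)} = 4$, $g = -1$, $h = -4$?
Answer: $13$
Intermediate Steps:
$t{\left(W,J \right)} = J - 4 W$
$y{\left(N \right)} = \frac{3 N}{10}$ ($y{\left(N \right)} = N \left(- \frac{1}{5}\right) + N \frac{1}{2} = - \frac{N}{5} + \frac{N}{2} = \frac{3 N}{10}$)
$\sqrt{169 + y{\left(t{\left(1,a{\left(-2,g \right)} \right)} \right)}} = \sqrt{169 + \frac{3 \left(4 - 4\right)}{10}} = \sqrt{169 + \frac{3}{10} \cdot 0} = \sqrt{169 + 0} = \sqrt{169} = 13$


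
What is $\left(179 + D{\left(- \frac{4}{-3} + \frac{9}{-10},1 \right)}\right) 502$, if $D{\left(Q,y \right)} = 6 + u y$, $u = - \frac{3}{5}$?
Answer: $\frac{462844}{5} \approx 92569.0$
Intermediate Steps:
$u = - \frac{3}{5}$ ($u = \left(-3\right) \frac{1}{5} = - \frac{3}{5} \approx -0.6$)
$D{\left(Q,y \right)} = 6 - \frac{3 y}{5}$
$\left(179 + D{\left(- \frac{4}{-3} + \frac{9}{-10},1 \right)}\right) 502 = \left(179 + \left(6 - \frac{3}{5}\right)\right) 502 = \left(179 + \frac{27}{5}\right) 502 = \frac{922}{5} \cdot 502 = \frac{462844}{5}$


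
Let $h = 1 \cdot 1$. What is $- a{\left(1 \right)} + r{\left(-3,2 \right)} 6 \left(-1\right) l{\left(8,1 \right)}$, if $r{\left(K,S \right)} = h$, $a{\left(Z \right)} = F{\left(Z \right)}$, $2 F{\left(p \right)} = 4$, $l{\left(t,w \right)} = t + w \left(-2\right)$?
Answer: $-38$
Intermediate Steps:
$l{\left(t,w \right)} = t - 2 w$
$F{\left(p \right)} = 2$ ($F{\left(p \right)} = \frac{1}{2} \cdot 4 = 2$)
$a{\left(Z \right)} = 2$
$h = 1$
$r{\left(K,S \right)} = 1$
$- a{\left(1 \right)} + r{\left(-3,2 \right)} 6 \left(-1\right) l{\left(8,1 \right)} = \left(-1\right) 2 + 1 \cdot 6 \left(-1\right) \left(8 - 2\right) = -2 + 6 \left(-1\right) \left(8 - 2\right) = -2 - 36 = -38$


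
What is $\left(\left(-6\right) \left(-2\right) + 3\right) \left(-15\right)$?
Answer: $-225$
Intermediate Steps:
$\left(\left(-6\right) \left(-2\right) + 3\right) \left(-15\right) = \left(12 + 3\right) \left(-15\right) = 15 \left(-15\right) = -225$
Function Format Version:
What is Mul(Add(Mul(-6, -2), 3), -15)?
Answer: -225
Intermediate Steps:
Mul(Add(Mul(-6, -2), 3), -15) = Mul(Add(12, 3), -15) = Mul(15, -15) = -225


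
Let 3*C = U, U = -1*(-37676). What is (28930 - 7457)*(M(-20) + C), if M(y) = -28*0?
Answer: 809016748/3 ≈ 2.6967e+8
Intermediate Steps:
M(y) = 0
U = 37676
C = 37676/3 (C = (1/3)*37676 = 37676/3 ≈ 12559.)
(28930 - 7457)*(M(-20) + C) = (28930 - 7457)*(0 + 37676/3) = 21473*(37676/3) = 809016748/3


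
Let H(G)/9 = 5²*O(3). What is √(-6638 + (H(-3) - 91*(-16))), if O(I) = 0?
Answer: I*√5182 ≈ 71.986*I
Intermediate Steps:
H(G) = 0 (H(G) = 9*(5²*0) = 9*(25*0) = 9*0 = 0)
√(-6638 + (H(-3) - 91*(-16))) = √(-6638 + (0 - 91*(-16))) = √(-6638 + (0 + 1456)) = √(-6638 + 1456) = √(-5182) = I*√5182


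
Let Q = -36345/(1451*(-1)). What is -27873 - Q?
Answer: -40480068/1451 ≈ -27898.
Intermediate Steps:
Q = 36345/1451 (Q = -36345/(-1451) = -36345*(-1/1451) = 36345/1451 ≈ 25.048)
-27873 - Q = -27873 - 1*36345/1451 = -27873 - 36345/1451 = -40480068/1451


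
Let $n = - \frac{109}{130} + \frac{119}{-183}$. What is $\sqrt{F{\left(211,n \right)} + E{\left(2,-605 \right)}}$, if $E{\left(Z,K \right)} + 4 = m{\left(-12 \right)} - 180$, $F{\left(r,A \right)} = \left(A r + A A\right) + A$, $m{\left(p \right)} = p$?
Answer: $\frac{11 i \sqrt{2382640751}}{23790} \approx 22.57 i$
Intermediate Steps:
$n = - \frac{35417}{23790}$ ($n = \left(-109\right) \frac{1}{130} + 119 \left(- \frac{1}{183}\right) = - \frac{109}{130} - \frac{119}{183} = - \frac{35417}{23790} \approx -1.4887$)
$F{\left(r,A \right)} = A + A^{2} + A r$ ($F{\left(r,A \right)} = \left(A r + A^{2}\right) + A = \left(A^{2} + A r\right) + A = A + A^{2} + A r$)
$E{\left(Z,K \right)} = -196$ ($E{\left(Z,K \right)} = -4 - 192 = -196$)
$\sqrt{F{\left(211,n \right)} + E{\left(2,-605 \right)}} = \sqrt{- \frac{35417 \left(1 - \frac{35417}{23790} + 211\right)}{23790} - 196} = \sqrt{\left(- \frac{35417}{23790}\right) \frac{5008063}{23790} - 196} = \sqrt{- \frac{177370567271}{565964100} - 196} = \sqrt{- \frac{288299530871}{565964100}} = \frac{11 i \sqrt{2382640751}}{23790}$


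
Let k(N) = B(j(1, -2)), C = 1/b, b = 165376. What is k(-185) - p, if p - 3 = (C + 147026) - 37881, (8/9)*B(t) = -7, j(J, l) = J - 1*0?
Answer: -18051761985/165376 ≈ -1.0916e+5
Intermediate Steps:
j(J, l) = J (j(J, l) = J + 0 = J)
B(t) = -63/8 (B(t) = (9/8)*(-7) = -63/8)
C = 1/165376 ≈ 6.0468e-6
k(N) = -63/8
p = 18050459649/165376 (p = 3 + ((1/165376 + 147026) - 37881) = 3 + (24314571777/165376 - 37881) = 3 + 18049963521/165376 = 18050459649/165376 ≈ 1.0915e+5)
k(-185) - p = -63/8 - 1*18050459649/165376 = -63/8 - 18050459649/165376 = -18051761985/165376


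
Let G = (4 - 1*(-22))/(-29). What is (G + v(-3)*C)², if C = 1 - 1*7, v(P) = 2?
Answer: 139876/841 ≈ 166.32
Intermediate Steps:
C = -6 (C = 1 - 7 = -6)
G = -26/29 (G = (4 + 22)*(-1/29) = 26*(-1/29) = -26/29 ≈ -0.89655)
(G + v(-3)*C)² = (-26/29 + 2*(-6))² = (-26/29 - 12)² = (-374/29)² = 139876/841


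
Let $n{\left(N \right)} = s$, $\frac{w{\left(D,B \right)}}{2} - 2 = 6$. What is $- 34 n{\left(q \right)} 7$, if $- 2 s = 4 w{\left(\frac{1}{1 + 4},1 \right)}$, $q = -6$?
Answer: $7616$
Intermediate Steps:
$w{\left(D,B \right)} = 16$ ($w{\left(D,B \right)} = 4 + 2 \cdot 6 = 4 + 12 = 16$)
$s = -32$ ($s = - \frac{4 \cdot 16}{2} = \left(- \frac{1}{2}\right) 64 = -32$)
$n{\left(N \right)} = -32$
$- 34 n{\left(q \right)} 7 = \left(-34\right) \left(-32\right) 7 = 1088 \cdot 7 = 7616$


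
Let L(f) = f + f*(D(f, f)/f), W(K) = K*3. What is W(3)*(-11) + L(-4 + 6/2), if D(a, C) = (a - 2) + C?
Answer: -104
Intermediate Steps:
D(a, C) = -2 + C + a (D(a, C) = (-2 + a) + C = -2 + C + a)
W(K) = 3*K
L(f) = -2 + 3*f (L(f) = f + f*((-2 + f + f)/f) = f + f*((-2 + 2*f)/f) = f + (-2 + 2*f) = -2 + 3*f)
W(3)*(-11) + L(-4 + 6/2) = (3*3)*(-11) + (-2 + 3*(-4 + 6/2)) = 9*(-11) + (-2 + 3*(-4 + 6*(½))) = -99 + (-2 + 3*(-4 + 3)) = -99 + (-2 + 3*(-1)) = -99 + (-2 - 3) = -99 - 5 = -104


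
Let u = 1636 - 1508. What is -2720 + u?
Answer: -2592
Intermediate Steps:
u = 128
-2720 + u = -2720 + 128 = -2592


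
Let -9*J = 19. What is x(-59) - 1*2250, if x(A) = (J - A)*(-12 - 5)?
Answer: -28954/9 ≈ -3217.1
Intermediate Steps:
J = -19/9 (J = -1/9*19 = -19/9 ≈ -2.1111)
x(A) = 323/9 + 17*A (x(A) = (-19/9 - A)*(-12 - 5) = (-19/9 - A)*(-17) = 323/9 + 17*A)
x(-59) - 1*2250 = (323/9 + 17*(-59)) - 1*2250 = (323/9 - 1003) - 2250 = -8704/9 - 2250 = -28954/9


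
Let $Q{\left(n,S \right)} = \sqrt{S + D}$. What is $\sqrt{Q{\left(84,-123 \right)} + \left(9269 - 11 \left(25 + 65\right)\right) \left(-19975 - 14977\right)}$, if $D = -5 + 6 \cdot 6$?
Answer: $\sqrt{-289367608 + 2 i \sqrt{23}} \approx 0.0002 + 17011.0 i$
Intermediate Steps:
$D = 31$ ($D = -5 + 36 = 31$)
$Q{\left(n,S \right)} = \sqrt{31 + S}$ ($Q{\left(n,S \right)} = \sqrt{S + 31} = \sqrt{31 + S}$)
$\sqrt{Q{\left(84,-123 \right)} + \left(9269 - 11 \left(25 + 65\right)\right) \left(-19975 - 14977\right)} = \sqrt{\sqrt{31 - 123} + \left(9269 - 11 \left(25 + 65\right)\right) \left(-19975 - 14977\right)} = \sqrt{\sqrt{-92} + \left(9269 - 990\right) \left(-34952\right)} = \sqrt{2 i \sqrt{23} + \left(9269 - 990\right) \left(-34952\right)} = \sqrt{2 i \sqrt{23} + 8279 \left(-34952\right)} = \sqrt{2 i \sqrt{23} - 289367608} = \sqrt{-289367608 + 2 i \sqrt{23}}$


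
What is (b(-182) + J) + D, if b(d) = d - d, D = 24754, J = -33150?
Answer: -8396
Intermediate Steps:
b(d) = 0
(b(-182) + J) + D = (0 - 33150) + 24754 = -33150 + 24754 = -8396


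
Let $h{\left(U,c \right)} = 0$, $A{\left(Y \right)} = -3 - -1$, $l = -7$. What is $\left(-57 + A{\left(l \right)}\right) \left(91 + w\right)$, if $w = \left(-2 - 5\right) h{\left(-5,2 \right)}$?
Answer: $-5369$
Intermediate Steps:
$A{\left(Y \right)} = -2$ ($A{\left(Y \right)} = -3 + 1 = -2$)
$w = 0$ ($w = \left(-2 - 5\right) 0 = \left(-7\right) 0 = 0$)
$\left(-57 + A{\left(l \right)}\right) \left(91 + w\right) = \left(-57 - 2\right) \left(91 + 0\right) = \left(-59\right) 91 = -5369$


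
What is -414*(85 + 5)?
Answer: -37260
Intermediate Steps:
-414*(85 + 5) = -414*90 = -37260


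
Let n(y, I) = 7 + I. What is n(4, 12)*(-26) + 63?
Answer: -431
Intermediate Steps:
n(4, 12)*(-26) + 63 = (7 + 12)*(-26) + 63 = 19*(-26) + 63 = -494 + 63 = -431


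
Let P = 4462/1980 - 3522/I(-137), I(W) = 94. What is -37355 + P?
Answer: -1739766683/46530 ≈ -37390.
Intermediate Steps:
P = -1638533/46530 (P = 4462/1980 - 3522/94 = 4462*(1/1980) - 3522*1/94 = 2231/990 - 1761/47 = -1638533/46530 ≈ -35.215)
-37355 + P = -37355 - 1638533/46530 = -1739766683/46530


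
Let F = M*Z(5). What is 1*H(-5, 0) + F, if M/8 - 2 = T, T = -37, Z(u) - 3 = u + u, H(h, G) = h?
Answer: -3645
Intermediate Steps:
Z(u) = 3 + 2*u (Z(u) = 3 + (u + u) = 3 + 2*u)
M = -280 (M = 16 + 8*(-37) = 16 - 296 = -280)
F = -3640 (F = -280*(3 + 2*5) = -280*(3 + 10) = -280*13 = -3640)
1*H(-5, 0) + F = 1*(-5) - 3640 = -5 - 3640 = -3645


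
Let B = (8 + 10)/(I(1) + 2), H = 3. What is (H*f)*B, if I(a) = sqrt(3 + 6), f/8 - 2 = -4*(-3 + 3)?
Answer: 864/5 ≈ 172.80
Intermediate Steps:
f = 16 (f = 16 + 8*(-4*(-3 + 3)) = 16 + 8*(-4*0) = 16 + 8*0 = 16 + 0 = 16)
I(a) = 3 (I(a) = sqrt(9) = 3)
B = 18/5 (B = (8 + 10)/(3 + 2) = 18/5 ≈ 3.6000)
(H*f)*B = (3*16)*(18/5) = 48*(18/5) = 864/5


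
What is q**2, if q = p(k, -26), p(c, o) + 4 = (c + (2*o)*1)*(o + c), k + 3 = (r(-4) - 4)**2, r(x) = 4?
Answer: 2531281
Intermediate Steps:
k = -3 (k = -3 + (4 - 4)**2 = -3 + 0**2 = -3 + 0 = -3)
p(c, o) = -4 + (c + o)*(c + 2*o) (p(c, o) = -4 + (c + (2*o)*1)*(o + c) = -4 + (c + 2*o)*(c + o) = -4 + (c + o)*(c + 2*o))
q = 1591 (q = -4 + (-3)**2 + 2*(-26)**2 + 3*(-3)*(-26) = -4 + 9 + 2*676 + 234 = -4 + 9 + 1352 + 234 = 1591)
q**2 = 1591**2 = 2531281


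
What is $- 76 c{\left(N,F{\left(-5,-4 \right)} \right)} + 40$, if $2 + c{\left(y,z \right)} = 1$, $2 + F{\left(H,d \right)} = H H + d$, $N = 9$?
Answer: $116$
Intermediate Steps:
$F{\left(H,d \right)} = -2 + d + H^{2}$ ($F{\left(H,d \right)} = -2 + \left(H H + d\right) = -2 + \left(H^{2} + d\right) = -2 + \left(d + H^{2}\right) = -2 + d + H^{2}$)
$c{\left(y,z \right)} = -1$ ($c{\left(y,z \right)} = -2 + 1 = -1$)
$- 76 c{\left(N,F{\left(-5,-4 \right)} \right)} + 40 = \left(-76\right) \left(-1\right) + 40 = 76 + 40 = 116$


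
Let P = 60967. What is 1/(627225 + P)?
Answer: 1/688192 ≈ 1.4531e-6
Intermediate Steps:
1/(627225 + P) = 1/(627225 + 60967) = 1/688192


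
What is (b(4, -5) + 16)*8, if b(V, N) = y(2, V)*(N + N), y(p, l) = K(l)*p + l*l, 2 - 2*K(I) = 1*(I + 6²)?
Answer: 1888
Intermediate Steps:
K(I) = -17 - I/2 (K(I) = 1 - (I + 6²)/2 = 1 - (I + 36)/2 = 1 - (36 + I)/2 = 1 + (-18 - I/2) = -17 - I/2)
y(p, l) = l² + p*(-17 - l/2) (y(p, l) = (-17 - l/2)*p + l*l = p*(-17 - l/2) + l² = l² + p*(-17 - l/2))
b(V, N) = 2*N*(-34 + V² - V) (b(V, N) = (V² - ½*2*(34 + V))*(N + N) = (V² + (-34 - V))*(2*N) = (-34 + V² - V)*(2*N) = 2*N*(-34 + V² - V))
(b(4, -5) + 16)*8 = (2*(-5)*(-34 + 4² - 1*4) + 16)*8 = (2*(-5)*(-34 + 16 - 4) + 16)*8 = (2*(-5)*(-22) + 16)*8 = (220 + 16)*8 = 236*8 = 1888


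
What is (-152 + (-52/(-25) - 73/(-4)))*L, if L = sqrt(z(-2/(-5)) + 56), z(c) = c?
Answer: -13167*sqrt(1410)/500 ≈ -988.84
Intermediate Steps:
L = sqrt(1410)/5 (L = sqrt(-2/(-5) + 56) = sqrt(-2*(-1/5) + 56) = sqrt(2/5 + 56) = sqrt(282/5) = sqrt(1410)/5 ≈ 7.5100)
(-152 + (-52/(-25) - 73/(-4)))*L = (-152 + (-52/(-25) - 73/(-4)))*(sqrt(1410)/5) = (-152 + (-52*(-1/25) - 73*(-1/4)))*(sqrt(1410)/5) = (-152 + (52/25 + 73/4))*(sqrt(1410)/5) = (-152 + 2033/100)*(sqrt(1410)/5) = -13167*sqrt(1410)/500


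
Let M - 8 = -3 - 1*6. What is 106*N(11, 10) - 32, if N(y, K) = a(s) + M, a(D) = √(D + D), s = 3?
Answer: -138 + 106*√6 ≈ 121.65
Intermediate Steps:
M = -1 (M = 8 + (-3 - 1*6) = 8 + (-3 - 6) = 8 - 9 = -1)
a(D) = √2*√D (a(D) = √(2*D) = √2*√D)
N(y, K) = -1 + √6 (N(y, K) = √2*√3 - 1 = √6 - 1 = -1 + √6)
106*N(11, 10) - 32 = 106*(-1 + √6) - 32 = (-106 + 106*√6) - 32 = -138 + 106*√6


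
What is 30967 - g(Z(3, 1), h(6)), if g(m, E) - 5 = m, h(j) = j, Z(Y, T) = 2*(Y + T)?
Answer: 30954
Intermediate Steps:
Z(Y, T) = 2*T + 2*Y (Z(Y, T) = 2*(T + Y) = 2*T + 2*Y)
g(m, E) = 5 + m
30967 - g(Z(3, 1), h(6)) = 30967 - (5 + (2*1 + 2*3)) = 30967 - (5 + (2 + 6)) = 30967 - (5 + 8) = 30967 - 1*13 = 30967 - 13 = 30954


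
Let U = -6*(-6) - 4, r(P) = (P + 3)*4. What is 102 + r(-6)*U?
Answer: -282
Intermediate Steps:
r(P) = 12 + 4*P (r(P) = (3 + P)*4 = 12 + 4*P)
U = 32 (U = 36 - 4 = 32)
102 + r(-6)*U = 102 + (12 + 4*(-6))*32 = 102 + (12 - 24)*32 = 102 - 12*32 = 102 - 384 = -282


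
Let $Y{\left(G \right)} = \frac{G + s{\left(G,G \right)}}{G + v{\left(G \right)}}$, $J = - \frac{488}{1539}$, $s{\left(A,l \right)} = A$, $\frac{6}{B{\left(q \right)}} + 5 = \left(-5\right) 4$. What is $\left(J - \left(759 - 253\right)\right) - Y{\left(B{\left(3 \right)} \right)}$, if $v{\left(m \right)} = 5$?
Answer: $- \frac{92708950}{183141} \approx -506.22$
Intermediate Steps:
$B{\left(q \right)} = - \frac{6}{25}$ ($B{\left(q \right)} = \frac{6}{-5 - 20} = \frac{6}{-25} = 6 \left(- \frac{1}{25}\right) = - \frac{6}{25}$)
$J = - \frac{488}{1539}$ ($J = \left(-488\right) \frac{1}{1539} = - \frac{488}{1539} \approx -0.31709$)
$Y{\left(G \right)} = \frac{2 G}{5 + G}$ ($Y{\left(G \right)} = \frac{G + G}{G + 5} = \frac{2 G}{5 + G}$)
$\left(J - \left(759 - 253\right)\right) - Y{\left(B{\left(3 \right)} \right)} = \left(- \frac{488}{1539} - \left(759 - 253\right)\right) - 2 \left(- \frac{6}{25}\right) \frac{1}{5 - \frac{6}{25}} = \left(- \frac{488}{1539} - \left(759 - 253\right)\right) - 2 \left(- \frac{6}{25}\right) \frac{1}{\frac{119}{25}} = \left(- \frac{488}{1539} - 506\right) - 2 \left(- \frac{6}{25}\right) \frac{25}{119} = \left(- \frac{488}{1539} - 506\right) - - \frac{12}{119} = - \frac{779222}{1539} + \frac{12}{119} = - \frac{92708950}{183141}$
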